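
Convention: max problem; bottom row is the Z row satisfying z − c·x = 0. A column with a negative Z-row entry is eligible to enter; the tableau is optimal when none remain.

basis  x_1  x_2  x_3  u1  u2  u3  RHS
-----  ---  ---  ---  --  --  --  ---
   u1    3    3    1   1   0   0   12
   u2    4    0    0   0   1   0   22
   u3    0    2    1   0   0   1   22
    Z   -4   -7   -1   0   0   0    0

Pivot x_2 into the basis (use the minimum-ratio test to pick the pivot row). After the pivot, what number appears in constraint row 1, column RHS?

4

Ratio test on column x_2 — row 1: 12/3 = 4; row 2: entry 0 ≤ 0; row 3: 22/2 = 11. Minimum is 4 at row 1 (u1 leaves); pivot element 3.
Divide row 1 by 3; eliminate column x_2 from the other rows.
In the new row 1, the RHS entry is the old entry divided by the pivot: 12/3 = 4.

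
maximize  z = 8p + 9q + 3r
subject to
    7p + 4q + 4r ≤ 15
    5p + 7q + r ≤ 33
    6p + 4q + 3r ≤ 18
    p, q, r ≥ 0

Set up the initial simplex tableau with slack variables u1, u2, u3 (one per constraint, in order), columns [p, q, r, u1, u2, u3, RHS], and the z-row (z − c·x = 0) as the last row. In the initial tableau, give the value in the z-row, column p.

The z-row carries the negated objective coefficients: the p entry is -8.

-8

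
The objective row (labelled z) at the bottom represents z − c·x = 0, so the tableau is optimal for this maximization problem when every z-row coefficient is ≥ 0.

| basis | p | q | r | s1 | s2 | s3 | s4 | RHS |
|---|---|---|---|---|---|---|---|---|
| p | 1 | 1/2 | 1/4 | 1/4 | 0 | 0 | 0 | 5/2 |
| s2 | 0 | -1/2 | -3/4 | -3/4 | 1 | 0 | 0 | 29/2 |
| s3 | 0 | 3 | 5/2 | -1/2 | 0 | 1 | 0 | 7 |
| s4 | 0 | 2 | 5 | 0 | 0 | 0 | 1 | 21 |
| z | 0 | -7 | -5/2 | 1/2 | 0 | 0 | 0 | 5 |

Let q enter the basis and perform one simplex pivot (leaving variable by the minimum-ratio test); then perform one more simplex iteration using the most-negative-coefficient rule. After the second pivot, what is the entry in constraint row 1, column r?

Ratio test on column q — row 1: (5/2)/(1/2) = 5; row 2: entry -1/2 ≤ 0; row 3: 7/3 = 7/3; row 4: 21/2 = 21/2. Minimum is 7/3 at row 3 (s3 leaves); pivot element 3.
Divide row 3 by 3; eliminate column q from the other rows.
Second iteration: most negative z-row entry is -2/3 in column s1, so s1 enters.
Ratio test on column s1 — row 1: (4/3)/(1/3) = 4; row 2: entry -5/6 ≤ 0; row 3: entry -1/6 ≤ 0; row 4: (49/3)/(1/3) = 49. Minimum is 4 at row 1 (p leaves); pivot element 1/3.
Divide row 1 by 1/3; eliminate column s1 from the other rows.
After both pivots, the entry at constraint row 1, column r is -1/2.

-1/2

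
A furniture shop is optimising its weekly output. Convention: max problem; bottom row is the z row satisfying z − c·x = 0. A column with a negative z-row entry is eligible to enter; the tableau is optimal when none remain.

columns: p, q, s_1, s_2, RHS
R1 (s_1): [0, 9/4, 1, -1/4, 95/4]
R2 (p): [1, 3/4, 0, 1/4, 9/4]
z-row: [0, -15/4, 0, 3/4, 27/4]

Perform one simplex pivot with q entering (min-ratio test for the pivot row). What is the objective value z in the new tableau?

Ratio test on column q — row 1: (95/4)/(9/4) = 95/9; row 2: (9/4)/(3/4) = 3. Minimum is 3 at row 2 (p leaves); pivot element 3/4.
Pivot on row 2; the z-row RHS becomes 27/4 − (-15/4)·3 = 18.

18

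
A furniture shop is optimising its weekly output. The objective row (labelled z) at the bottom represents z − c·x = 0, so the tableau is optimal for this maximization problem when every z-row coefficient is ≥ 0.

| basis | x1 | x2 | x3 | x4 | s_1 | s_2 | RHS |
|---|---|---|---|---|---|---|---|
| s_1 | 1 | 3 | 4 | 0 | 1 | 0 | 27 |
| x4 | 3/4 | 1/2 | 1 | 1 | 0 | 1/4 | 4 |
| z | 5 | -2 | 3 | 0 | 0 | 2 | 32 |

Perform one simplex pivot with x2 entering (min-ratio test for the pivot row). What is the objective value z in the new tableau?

Ratio test on column x2 — row 1: 27/3 = 9; row 2: 4/(1/2) = 8. Minimum is 8 at row 2 (x4 leaves); pivot element 1/2.
Pivot on row 2; the z-row RHS becomes 32 − (-2)·8 = 48.

48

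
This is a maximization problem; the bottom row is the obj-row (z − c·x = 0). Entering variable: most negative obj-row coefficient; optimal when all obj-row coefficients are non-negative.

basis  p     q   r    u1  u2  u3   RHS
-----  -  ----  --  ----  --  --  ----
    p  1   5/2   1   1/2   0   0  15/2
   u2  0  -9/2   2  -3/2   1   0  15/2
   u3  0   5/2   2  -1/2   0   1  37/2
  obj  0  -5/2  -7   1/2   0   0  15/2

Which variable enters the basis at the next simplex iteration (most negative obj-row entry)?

r

Negative obj-row entries: q: -5/2, r: -7.
The most negative is -7 in column r, so r enters.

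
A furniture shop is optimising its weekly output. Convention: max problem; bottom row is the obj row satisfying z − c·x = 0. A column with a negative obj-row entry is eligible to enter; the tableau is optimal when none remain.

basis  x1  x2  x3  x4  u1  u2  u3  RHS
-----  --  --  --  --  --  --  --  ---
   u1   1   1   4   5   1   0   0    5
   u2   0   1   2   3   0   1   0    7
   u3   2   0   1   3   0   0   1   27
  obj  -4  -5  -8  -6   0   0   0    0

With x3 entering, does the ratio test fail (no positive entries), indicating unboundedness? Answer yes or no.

Column x3 has positive entries in row(s) 1, 2, 3, so the ratio test bounds it — not unbounded.

no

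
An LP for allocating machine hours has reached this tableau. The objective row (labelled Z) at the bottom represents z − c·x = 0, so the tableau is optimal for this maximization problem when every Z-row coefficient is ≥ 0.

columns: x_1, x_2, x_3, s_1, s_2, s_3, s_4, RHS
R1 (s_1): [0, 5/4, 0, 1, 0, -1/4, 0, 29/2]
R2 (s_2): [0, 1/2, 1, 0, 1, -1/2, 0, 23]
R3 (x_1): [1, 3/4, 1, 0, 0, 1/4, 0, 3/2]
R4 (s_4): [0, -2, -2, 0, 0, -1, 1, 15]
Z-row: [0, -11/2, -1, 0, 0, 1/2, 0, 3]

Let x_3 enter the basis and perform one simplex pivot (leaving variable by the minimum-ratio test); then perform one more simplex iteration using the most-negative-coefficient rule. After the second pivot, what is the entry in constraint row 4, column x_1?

8/3

Ratio test on column x_3 — row 1: entry 0 ≤ 0; row 2: 23/1 = 23; row 3: (3/2)/1 = 3/2; row 4: entry -2 ≤ 0. Minimum is 3/2 at row 3 (x_1 leaves); pivot element 1.
Divide row 3 by 1; eliminate column x_3 from the other rows.
Second iteration: most negative Z-row entry is -19/4 in column x_2, so x_2 enters.
Ratio test on column x_2 — row 1: (29/2)/(5/4) = 58/5; row 2: entry -1/4 ≤ 0; row 3: (3/2)/(3/4) = 2; row 4: entry -1/2 ≤ 0. Minimum is 2 at row 3 (x_3 leaves); pivot element 3/4.
Divide row 3 by 3/4; eliminate column x_2 from the other rows.
After both pivots, the entry at constraint row 4, column x_1 is 8/3.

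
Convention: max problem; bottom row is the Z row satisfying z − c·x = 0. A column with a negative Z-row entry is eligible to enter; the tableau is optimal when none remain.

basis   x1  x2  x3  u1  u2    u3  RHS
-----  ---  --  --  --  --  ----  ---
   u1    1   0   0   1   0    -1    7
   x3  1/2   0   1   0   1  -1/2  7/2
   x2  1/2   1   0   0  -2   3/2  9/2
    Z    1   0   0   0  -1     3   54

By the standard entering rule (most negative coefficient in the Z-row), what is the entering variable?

Negative Z-row entries: u2: -1.
The most negative is -1 in column u2, so u2 enters.

u2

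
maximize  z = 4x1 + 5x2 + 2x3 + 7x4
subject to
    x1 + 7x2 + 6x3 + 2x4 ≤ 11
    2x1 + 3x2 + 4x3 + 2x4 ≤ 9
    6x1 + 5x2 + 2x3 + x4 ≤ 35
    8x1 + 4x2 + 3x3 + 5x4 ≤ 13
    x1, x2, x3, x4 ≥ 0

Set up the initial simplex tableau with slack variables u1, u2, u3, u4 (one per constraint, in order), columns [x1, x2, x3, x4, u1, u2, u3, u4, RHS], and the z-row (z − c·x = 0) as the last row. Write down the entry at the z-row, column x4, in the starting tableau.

-7

The z-row carries the negated objective coefficients: the x4 entry is -7.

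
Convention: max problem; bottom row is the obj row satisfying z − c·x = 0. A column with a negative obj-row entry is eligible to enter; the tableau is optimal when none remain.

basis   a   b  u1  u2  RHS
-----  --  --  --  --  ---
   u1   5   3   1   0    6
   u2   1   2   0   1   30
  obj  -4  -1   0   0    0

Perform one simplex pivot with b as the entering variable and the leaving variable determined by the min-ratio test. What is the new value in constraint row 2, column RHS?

Ratio test on column b — row 1: 6/3 = 2; row 2: 30/2 = 15. Minimum is 2 at row 1 (u1 leaves); pivot element 3.
Divide row 1 by 3; eliminate column b from the other rows.
Row 2 update in column RHS: 30 − 2·2 = 26.

26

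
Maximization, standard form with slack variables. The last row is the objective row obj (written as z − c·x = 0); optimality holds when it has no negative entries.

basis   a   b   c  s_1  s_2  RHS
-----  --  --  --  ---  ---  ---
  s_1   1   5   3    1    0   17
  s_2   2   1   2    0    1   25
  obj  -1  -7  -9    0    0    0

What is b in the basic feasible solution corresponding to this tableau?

0

b is not in the basis, so in the current basic feasible solution b = 0.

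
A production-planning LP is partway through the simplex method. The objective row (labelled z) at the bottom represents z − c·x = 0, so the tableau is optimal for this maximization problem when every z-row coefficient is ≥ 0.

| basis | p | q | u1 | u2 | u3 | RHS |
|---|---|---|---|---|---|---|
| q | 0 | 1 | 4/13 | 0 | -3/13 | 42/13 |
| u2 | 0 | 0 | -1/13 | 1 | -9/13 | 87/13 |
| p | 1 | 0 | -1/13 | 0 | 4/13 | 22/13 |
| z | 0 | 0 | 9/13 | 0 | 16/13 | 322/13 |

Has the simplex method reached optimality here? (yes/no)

yes

Every z-row coefficient is ≥ 0, so the tableau is optimal.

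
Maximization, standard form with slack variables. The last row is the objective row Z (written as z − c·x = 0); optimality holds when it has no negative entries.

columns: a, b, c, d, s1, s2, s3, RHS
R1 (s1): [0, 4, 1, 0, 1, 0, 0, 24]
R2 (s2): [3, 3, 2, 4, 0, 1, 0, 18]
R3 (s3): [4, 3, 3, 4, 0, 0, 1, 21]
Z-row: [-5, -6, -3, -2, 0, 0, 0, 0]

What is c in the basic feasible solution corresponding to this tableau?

c is not in the basis, so in the current basic feasible solution c = 0.

0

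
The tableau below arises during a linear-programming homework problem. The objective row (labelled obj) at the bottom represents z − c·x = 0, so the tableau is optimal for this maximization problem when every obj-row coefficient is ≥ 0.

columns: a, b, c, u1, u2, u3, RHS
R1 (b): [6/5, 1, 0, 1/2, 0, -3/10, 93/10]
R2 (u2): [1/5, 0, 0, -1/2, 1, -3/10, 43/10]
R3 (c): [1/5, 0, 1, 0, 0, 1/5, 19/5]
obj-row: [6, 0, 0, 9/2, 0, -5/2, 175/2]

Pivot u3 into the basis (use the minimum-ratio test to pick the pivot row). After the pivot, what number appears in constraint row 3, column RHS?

Ratio test on column u3 — row 1: entry -3/10 ≤ 0; row 2: entry -3/10 ≤ 0; row 3: (19/5)/(1/5) = 19. Minimum is 19 at row 3 (c leaves); pivot element 1/5.
Divide row 3 by 1/5; eliminate column u3 from the other rows.
In the new row 3, the RHS entry is the old entry divided by the pivot: (19/5)/(1/5) = 19.

19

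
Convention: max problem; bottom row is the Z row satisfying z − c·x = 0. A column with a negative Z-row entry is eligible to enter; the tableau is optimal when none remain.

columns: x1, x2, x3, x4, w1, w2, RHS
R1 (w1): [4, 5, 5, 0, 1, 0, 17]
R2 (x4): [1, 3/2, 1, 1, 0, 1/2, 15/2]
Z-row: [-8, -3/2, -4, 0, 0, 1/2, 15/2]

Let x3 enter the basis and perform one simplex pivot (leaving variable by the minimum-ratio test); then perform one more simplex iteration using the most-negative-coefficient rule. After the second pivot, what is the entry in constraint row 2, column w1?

-1/4

Ratio test on column x3 — row 1: 17/5 = 17/5; row 2: (15/2)/1 = 15/2. Minimum is 17/5 at row 1 (w1 leaves); pivot element 5.
Divide row 1 by 5; eliminate column x3 from the other rows.
Second iteration: most negative Z-row entry is -24/5 in column x1, so x1 enters.
Ratio test on column x1 — row 1: (17/5)/(4/5) = 17/4; row 2: (41/10)/(1/5) = 41/2. Minimum is 17/4 at row 1 (x3 leaves); pivot element 4/5.
Divide row 1 by 4/5; eliminate column x1 from the other rows.
After both pivots, the entry at constraint row 2, column w1 is -1/4.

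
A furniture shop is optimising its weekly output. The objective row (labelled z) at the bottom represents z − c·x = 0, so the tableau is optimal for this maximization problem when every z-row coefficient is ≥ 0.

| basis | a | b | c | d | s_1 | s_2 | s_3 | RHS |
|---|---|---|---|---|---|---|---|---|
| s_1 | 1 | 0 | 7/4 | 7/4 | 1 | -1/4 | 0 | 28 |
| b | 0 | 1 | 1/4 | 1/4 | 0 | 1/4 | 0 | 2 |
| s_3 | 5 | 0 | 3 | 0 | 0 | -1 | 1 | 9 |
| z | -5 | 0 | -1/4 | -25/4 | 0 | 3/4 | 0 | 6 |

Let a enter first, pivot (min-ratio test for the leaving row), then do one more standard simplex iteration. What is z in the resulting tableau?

Ratio test on column a — row 1: 28/1 = 28; row 2: entry 0 ≤ 0; row 3: 9/5 = 9/5. Minimum is 9/5 at row 3 (s_3 leaves); pivot element 5.
Pivot on row 3; the z-row RHS becomes 6 − (-5)·(9/5) = 15.
Next entering variable (most negative z-row entry -25/4): d.
Ratio test on column d — row 1: (131/5)/(7/4) = 524/35; row 2: 2/(1/4) = 8; row 3: entry 0 ≤ 0. Minimum is 8 at row 2 (b leaves); pivot element 1/4.
After the second pivot the z-row RHS is 15 − (-25/4)·8 = 65.

65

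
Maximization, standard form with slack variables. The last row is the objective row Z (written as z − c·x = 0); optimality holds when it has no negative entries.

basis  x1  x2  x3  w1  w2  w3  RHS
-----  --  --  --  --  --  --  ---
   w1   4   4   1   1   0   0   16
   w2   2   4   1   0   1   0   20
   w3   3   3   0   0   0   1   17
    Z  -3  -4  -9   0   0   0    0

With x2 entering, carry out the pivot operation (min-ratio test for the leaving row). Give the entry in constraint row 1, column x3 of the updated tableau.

Ratio test on column x2 — row 1: 16/4 = 4; row 2: 20/4 = 5; row 3: 17/3 = 17/3. Minimum is 4 at row 1 (w1 leaves); pivot element 4.
Divide row 1 by 4; eliminate column x2 from the other rows.
In the new row 1, the x3 entry is the old entry divided by the pivot: 1/4 = 1/4.

1/4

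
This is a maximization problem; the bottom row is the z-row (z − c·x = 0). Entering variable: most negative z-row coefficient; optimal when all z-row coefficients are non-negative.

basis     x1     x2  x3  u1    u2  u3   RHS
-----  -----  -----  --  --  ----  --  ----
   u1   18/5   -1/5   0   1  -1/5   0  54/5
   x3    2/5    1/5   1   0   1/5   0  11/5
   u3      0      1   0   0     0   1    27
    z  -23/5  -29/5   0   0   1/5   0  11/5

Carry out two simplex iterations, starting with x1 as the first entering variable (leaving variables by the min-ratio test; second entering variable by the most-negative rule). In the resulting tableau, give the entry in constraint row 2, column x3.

Ratio test on column x1 — row 1: (54/5)/(18/5) = 3; row 2: (11/5)/(2/5) = 11/2; row 3: entry 0 ≤ 0. Minimum is 3 at row 1 (u1 leaves); pivot element 18/5.
Divide row 1 by 18/5; eliminate column x1 from the other rows.
Second iteration: most negative z-row entry is -109/18 in column x2, so x2 enters.
Ratio test on column x2 — row 1: entry -1/18 ≤ 0; row 2: 1/(2/9) = 9/2; row 3: 27/1 = 27. Minimum is 9/2 at row 2 (x3 leaves); pivot element 2/9.
Divide row 2 by 2/9; eliminate column x2 from the other rows.
After both pivots, the entry at constraint row 2, column x3 is 9/2.

9/2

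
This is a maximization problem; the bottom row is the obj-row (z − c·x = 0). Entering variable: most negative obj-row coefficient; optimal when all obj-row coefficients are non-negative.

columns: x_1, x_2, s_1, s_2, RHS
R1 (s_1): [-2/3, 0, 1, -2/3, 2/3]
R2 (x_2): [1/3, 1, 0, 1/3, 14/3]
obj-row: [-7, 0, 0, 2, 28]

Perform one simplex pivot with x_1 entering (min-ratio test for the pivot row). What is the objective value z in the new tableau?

126

Ratio test on column x_1 — row 1: entry -2/3 ≤ 0; row 2: (14/3)/(1/3) = 14. Minimum is 14 at row 2 (x_2 leaves); pivot element 1/3.
Pivot on row 2; the obj-row RHS becomes 28 − (-7)·14 = 126.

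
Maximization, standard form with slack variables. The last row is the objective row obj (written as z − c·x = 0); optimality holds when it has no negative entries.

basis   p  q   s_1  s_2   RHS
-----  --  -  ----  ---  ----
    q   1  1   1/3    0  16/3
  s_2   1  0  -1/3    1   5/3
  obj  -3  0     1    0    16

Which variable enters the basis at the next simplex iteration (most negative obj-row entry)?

p

Negative obj-row entries: p: -3.
The most negative is -3 in column p, so p enters.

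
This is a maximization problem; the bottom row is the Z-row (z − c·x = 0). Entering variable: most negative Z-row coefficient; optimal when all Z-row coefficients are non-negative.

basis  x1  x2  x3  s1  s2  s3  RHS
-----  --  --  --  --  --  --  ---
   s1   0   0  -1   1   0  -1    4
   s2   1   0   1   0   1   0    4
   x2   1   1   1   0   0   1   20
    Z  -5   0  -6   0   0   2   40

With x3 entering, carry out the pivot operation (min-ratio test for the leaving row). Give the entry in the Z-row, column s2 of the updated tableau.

Ratio test on column x3 — row 1: entry -1 ≤ 0; row 2: 4/1 = 4; row 3: 20/1 = 20. Minimum is 4 at row 2 (s2 leaves); pivot element 1.
Divide row 2 by 1; eliminate column x3 from the other rows.
Z-row update in column s2: 0 − (-6)·1 = 6.

6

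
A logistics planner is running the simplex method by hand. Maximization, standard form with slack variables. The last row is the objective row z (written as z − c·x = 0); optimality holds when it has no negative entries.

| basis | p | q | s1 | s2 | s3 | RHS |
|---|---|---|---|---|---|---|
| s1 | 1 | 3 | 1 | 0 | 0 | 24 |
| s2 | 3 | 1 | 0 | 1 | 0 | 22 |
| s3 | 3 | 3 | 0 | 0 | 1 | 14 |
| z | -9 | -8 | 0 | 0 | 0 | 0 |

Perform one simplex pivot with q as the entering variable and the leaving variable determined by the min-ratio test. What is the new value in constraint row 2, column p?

Ratio test on column q — row 1: 24/3 = 8; row 2: 22/1 = 22; row 3: 14/3 = 14/3. Minimum is 14/3 at row 3 (s3 leaves); pivot element 3.
Divide row 3 by 3; eliminate column q from the other rows.
Row 2 update in column p: 3 − 1·1 = 2.

2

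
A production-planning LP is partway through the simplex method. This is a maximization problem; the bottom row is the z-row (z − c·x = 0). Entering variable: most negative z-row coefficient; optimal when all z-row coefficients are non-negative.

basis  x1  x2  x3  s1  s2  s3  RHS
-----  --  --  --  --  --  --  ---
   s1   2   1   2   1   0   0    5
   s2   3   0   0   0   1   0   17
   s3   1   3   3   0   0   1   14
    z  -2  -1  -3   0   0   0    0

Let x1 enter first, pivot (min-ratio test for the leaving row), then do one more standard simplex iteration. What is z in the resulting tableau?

15/2

Ratio test on column x1 — row 1: 5/2 = 5/2; row 2: 17/3 = 17/3; row 3: 14/1 = 14. Minimum is 5/2 at row 1 (s1 leaves); pivot element 2.
Pivot on row 1; the z-row RHS becomes 0 − (-2)·(5/2) = 5.
Next entering variable (most negative z-row entry -1): x3.
Ratio test on column x3 — row 1: (5/2)/1 = 5/2; row 2: entry -3 ≤ 0; row 3: (23/2)/2 = 23/4. Minimum is 5/2 at row 1 (x1 leaves); pivot element 1.
After the second pivot the z-row RHS is 5 − (-1)·(5/2) = 15/2.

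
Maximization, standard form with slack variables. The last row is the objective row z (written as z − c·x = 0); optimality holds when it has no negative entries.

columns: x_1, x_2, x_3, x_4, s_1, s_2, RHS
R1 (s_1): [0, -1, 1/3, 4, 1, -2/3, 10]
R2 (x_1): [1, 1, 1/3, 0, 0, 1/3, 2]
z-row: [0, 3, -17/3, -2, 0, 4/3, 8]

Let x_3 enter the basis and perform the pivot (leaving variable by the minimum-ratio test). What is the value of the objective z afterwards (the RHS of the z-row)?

42

Ratio test on column x_3 — row 1: 10/(1/3) = 30; row 2: 2/(1/3) = 6. Minimum is 6 at row 2 (x_1 leaves); pivot element 1/3.
Pivot on row 2; the z-row RHS becomes 8 − (-17/3)·6 = 42.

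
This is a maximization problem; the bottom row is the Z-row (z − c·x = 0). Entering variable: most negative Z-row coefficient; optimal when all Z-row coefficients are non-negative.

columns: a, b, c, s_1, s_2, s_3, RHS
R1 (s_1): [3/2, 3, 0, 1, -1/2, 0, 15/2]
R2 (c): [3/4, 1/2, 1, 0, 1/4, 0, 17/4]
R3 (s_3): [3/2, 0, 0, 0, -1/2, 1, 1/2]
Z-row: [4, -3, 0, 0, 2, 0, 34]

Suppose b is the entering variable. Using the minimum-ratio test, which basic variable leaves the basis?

Column b entries and ratios — s_1: (15/2)/3 = 5/2; c: (17/4)/(1/2) = 17/2; s_3: 0 ≤ 0, skip.
Smallest ratio is 5/2 in the row of s_1, so s_1 leaves.

s_1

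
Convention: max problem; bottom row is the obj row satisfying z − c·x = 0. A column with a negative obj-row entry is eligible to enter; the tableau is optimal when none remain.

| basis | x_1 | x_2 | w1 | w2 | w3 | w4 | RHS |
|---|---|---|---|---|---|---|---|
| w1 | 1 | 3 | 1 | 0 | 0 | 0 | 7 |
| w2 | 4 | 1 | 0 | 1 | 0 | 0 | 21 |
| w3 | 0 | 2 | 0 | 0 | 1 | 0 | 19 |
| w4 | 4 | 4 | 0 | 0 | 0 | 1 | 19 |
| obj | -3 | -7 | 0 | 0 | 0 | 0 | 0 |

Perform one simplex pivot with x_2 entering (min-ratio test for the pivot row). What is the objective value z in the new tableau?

49/3

Ratio test on column x_2 — row 1: 7/3 = 7/3; row 2: 21/1 = 21; row 3: 19/2 = 19/2; row 4: 19/4 = 19/4. Minimum is 7/3 at row 1 (w1 leaves); pivot element 3.
Pivot on row 1; the obj-row RHS becomes 0 − (-7)·(7/3) = 49/3.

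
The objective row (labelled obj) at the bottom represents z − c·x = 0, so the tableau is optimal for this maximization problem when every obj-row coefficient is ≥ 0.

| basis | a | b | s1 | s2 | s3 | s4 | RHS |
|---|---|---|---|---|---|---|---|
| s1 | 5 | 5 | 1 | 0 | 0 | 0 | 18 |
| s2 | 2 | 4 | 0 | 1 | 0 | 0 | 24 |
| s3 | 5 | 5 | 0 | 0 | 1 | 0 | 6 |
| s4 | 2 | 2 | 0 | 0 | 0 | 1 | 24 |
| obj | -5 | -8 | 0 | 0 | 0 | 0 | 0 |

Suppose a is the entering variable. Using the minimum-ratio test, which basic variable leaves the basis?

s3

Column a entries and ratios — s1: 18/5 = 18/5; s2: 24/2 = 12; s3: 6/5 = 6/5; s4: 24/2 = 12.
Smallest ratio is 6/5 in the row of s3, so s3 leaves.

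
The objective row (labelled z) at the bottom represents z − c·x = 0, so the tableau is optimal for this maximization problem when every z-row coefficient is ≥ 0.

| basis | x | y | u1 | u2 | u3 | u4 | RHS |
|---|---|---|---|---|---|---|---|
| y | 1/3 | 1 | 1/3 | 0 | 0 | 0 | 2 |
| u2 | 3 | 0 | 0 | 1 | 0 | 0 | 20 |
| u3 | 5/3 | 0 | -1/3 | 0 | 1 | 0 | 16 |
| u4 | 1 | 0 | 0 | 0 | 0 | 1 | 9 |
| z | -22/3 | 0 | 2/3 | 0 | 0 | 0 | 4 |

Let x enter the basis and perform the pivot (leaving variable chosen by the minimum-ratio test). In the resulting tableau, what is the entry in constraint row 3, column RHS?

Ratio test on column x — row 1: 2/(1/3) = 6; row 2: 20/3 = 20/3; row 3: 16/(5/3) = 48/5; row 4: 9/1 = 9. Minimum is 6 at row 1 (y leaves); pivot element 1/3.
Divide row 1 by 1/3; eliminate column x from the other rows.
Row 3 update in column RHS: 16 − (5/3)·6 = 6.

6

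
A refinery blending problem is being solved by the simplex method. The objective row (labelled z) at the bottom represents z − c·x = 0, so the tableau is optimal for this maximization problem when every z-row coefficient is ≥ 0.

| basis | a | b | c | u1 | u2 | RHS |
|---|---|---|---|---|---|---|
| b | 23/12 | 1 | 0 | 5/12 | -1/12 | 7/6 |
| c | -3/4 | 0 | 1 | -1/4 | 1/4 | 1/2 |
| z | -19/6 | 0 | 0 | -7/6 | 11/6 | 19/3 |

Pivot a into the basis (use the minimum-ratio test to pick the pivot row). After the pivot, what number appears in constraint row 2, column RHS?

Ratio test on column a — row 1: (7/6)/(23/12) = 14/23; row 2: entry -3/4 ≤ 0. Minimum is 14/23 at row 1 (b leaves); pivot element 23/12.
Divide row 1 by 23/12; eliminate column a from the other rows.
Row 2 update in column RHS: 1/2 − (-3/4)·(14/23) = 22/23.

22/23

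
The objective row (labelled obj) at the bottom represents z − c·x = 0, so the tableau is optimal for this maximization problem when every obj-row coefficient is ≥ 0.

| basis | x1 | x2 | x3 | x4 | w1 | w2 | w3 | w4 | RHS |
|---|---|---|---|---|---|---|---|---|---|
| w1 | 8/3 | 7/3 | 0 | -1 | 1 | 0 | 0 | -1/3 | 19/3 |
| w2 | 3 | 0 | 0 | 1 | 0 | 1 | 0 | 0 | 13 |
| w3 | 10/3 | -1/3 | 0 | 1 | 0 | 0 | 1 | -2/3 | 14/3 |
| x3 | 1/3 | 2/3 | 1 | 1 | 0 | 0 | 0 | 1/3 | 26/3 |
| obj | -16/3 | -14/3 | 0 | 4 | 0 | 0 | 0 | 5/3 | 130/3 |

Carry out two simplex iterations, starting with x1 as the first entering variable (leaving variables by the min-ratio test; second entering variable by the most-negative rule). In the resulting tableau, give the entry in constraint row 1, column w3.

Ratio test on column x1 — row 1: (19/3)/(8/3) = 19/8; row 2: 13/3 = 13/3; row 3: (14/3)/(10/3) = 7/5; row 4: (26/3)/(1/3) = 26. Minimum is 7/5 at row 3 (w3 leaves); pivot element 10/3.
Divide row 3 by 10/3; eliminate column x1 from the other rows.
Second iteration: most negative obj-row entry is -26/5 in column x2, so x2 enters.
Ratio test on column x2 — row 1: (13/5)/(13/5) = 1; row 2: (44/5)/(3/10) = 88/3; row 3: entry -1/10 ≤ 0; row 4: (41/5)/(7/10) = 82/7. Minimum is 1 at row 1 (w1 leaves); pivot element 13/5.
Divide row 1 by 13/5; eliminate column x2 from the other rows.
After both pivots, the entry at constraint row 1, column w3 is -4/13.

-4/13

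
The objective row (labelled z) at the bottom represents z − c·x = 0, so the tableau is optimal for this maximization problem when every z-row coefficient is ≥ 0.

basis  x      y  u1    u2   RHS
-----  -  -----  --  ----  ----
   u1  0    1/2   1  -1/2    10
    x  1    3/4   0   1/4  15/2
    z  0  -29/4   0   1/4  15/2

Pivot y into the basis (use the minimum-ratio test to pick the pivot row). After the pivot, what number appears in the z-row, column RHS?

80

Ratio test on column y — row 1: 10/(1/2) = 20; row 2: (15/2)/(3/4) = 10. Minimum is 10 at row 2 (x leaves); pivot element 3/4.
Divide row 2 by 3/4; eliminate column y from the other rows.
z-row update in column RHS: 15/2 − (-29/4)·10 = 80.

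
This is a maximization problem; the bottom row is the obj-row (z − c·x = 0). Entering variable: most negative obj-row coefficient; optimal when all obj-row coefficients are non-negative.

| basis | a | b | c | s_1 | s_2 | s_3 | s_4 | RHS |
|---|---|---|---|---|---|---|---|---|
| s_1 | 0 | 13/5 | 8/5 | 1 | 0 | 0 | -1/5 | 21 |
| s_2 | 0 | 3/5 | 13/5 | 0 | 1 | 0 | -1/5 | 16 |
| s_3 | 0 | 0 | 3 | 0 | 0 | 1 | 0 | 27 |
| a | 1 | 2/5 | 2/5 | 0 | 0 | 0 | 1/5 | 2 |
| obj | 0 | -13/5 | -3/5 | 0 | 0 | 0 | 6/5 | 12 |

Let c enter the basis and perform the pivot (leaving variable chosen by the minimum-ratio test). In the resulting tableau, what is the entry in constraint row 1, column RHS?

13

Ratio test on column c — row 1: 21/(8/5) = 105/8; row 2: 16/(13/5) = 80/13; row 3: 27/3 = 9; row 4: 2/(2/5) = 5. Minimum is 5 at row 4 (a leaves); pivot element 2/5.
Divide row 4 by 2/5; eliminate column c from the other rows.
Row 1 update in column RHS: 21 − (8/5)·5 = 13.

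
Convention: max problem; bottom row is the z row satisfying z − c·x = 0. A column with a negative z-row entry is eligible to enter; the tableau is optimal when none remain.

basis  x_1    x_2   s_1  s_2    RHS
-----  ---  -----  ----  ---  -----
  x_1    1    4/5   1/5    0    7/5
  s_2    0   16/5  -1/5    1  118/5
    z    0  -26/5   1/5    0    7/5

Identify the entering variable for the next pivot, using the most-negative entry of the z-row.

Negative z-row entries: x_2: -26/5.
The most negative is -26/5 in column x_2, so x_2 enters.

x_2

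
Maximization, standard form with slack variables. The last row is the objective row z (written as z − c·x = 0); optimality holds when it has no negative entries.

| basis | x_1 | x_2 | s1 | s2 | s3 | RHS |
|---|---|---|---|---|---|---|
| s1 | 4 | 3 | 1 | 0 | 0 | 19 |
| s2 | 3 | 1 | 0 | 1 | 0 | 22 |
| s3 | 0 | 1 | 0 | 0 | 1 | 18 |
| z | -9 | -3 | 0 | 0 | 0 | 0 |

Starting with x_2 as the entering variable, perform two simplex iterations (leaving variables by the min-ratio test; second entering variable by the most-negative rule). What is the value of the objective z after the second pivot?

Ratio test on column x_2 — row 1: 19/3 = 19/3; row 2: 22/1 = 22; row 3: 18/1 = 18. Minimum is 19/3 at row 1 (s1 leaves); pivot element 3.
Pivot on row 1; the z-row RHS becomes 0 − (-3)·(19/3) = 19.
Next entering variable (most negative z-row entry -5): x_1.
Ratio test on column x_1 — row 1: (19/3)/(4/3) = 19/4; row 2: (47/3)/(5/3) = 47/5; row 3: entry -4/3 ≤ 0. Minimum is 19/4 at row 1 (x_2 leaves); pivot element 4/3.
After the second pivot the z-row RHS is 19 − (-5)·(19/4) = 171/4.

171/4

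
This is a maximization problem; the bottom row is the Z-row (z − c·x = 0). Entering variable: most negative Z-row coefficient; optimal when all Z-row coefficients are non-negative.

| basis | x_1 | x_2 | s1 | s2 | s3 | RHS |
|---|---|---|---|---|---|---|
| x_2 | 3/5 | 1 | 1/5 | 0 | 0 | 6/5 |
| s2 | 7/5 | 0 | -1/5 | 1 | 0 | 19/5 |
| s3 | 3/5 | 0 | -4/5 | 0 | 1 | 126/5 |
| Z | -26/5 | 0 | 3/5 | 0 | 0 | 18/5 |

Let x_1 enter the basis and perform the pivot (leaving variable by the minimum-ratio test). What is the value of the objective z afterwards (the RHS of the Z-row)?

Ratio test on column x_1 — row 1: (6/5)/(3/5) = 2; row 2: (19/5)/(7/5) = 19/7; row 3: (126/5)/(3/5) = 42. Minimum is 2 at row 1 (x_2 leaves); pivot element 3/5.
Pivot on row 1; the Z-row RHS becomes 18/5 − (-26/5)·2 = 14.

14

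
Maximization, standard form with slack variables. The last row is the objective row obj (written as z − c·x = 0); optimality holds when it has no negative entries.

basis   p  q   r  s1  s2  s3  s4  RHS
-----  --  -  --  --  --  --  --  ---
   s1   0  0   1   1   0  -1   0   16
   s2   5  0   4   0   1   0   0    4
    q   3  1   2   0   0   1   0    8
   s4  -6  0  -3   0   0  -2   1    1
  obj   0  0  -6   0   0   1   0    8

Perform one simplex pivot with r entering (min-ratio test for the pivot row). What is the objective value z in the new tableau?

14

Ratio test on column r — row 1: 16/1 = 16; row 2: 4/4 = 1; row 3: 8/2 = 4; row 4: entry -3 ≤ 0. Minimum is 1 at row 2 (s2 leaves); pivot element 4.
Pivot on row 2; the obj-row RHS becomes 8 − (-6)·1 = 14.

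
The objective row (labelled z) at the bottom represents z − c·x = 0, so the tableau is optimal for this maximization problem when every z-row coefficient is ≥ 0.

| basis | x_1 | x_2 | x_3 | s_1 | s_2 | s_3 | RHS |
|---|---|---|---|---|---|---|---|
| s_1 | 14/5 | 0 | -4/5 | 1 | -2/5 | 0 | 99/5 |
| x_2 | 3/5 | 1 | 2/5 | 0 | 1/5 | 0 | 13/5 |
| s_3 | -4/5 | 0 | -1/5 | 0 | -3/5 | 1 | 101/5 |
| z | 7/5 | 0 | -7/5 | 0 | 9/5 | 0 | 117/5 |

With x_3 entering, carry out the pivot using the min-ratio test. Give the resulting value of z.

Ratio test on column x_3 — row 1: entry -4/5 ≤ 0; row 2: (13/5)/(2/5) = 13/2; row 3: entry -1/5 ≤ 0. Minimum is 13/2 at row 2 (x_2 leaves); pivot element 2/5.
Pivot on row 2; the z-row RHS becomes 117/5 − (-7/5)·(13/2) = 65/2.

65/2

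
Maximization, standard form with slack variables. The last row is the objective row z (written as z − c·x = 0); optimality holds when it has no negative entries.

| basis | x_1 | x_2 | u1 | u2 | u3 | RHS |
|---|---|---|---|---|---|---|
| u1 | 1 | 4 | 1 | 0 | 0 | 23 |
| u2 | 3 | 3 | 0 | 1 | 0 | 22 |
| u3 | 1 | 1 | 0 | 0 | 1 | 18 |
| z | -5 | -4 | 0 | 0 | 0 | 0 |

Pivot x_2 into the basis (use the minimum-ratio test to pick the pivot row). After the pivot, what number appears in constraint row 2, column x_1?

9/4

Ratio test on column x_2 — row 1: 23/4 = 23/4; row 2: 22/3 = 22/3; row 3: 18/1 = 18. Minimum is 23/4 at row 1 (u1 leaves); pivot element 4.
Divide row 1 by 4; eliminate column x_2 from the other rows.
Row 2 update in column x_1: 3 − 3·(1/4) = 9/4.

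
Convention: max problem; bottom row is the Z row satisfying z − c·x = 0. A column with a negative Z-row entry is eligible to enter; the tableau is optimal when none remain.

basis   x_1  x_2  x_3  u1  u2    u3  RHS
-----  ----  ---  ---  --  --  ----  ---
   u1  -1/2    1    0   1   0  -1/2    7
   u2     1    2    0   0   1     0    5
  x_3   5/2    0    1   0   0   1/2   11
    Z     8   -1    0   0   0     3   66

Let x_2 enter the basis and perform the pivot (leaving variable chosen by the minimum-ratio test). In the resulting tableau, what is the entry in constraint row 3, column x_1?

Ratio test on column x_2 — row 1: 7/1 = 7; row 2: 5/2 = 5/2; row 3: entry 0 ≤ 0. Minimum is 5/2 at row 2 (u2 leaves); pivot element 2.
Divide row 2 by 2; eliminate column x_2 from the other rows.
Row 3 update in column x_1: 5/2 − 0·(1/2) = 5/2.

5/2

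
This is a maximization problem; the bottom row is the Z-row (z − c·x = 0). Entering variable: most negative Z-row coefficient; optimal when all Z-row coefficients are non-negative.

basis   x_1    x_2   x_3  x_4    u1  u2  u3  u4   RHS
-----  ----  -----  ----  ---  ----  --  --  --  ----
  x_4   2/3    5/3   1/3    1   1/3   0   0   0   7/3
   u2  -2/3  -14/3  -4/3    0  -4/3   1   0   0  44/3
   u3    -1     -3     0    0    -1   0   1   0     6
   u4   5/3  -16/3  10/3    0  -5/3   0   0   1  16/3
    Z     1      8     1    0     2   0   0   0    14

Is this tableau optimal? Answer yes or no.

yes

Every Z-row coefficient is ≥ 0, so the tableau is optimal.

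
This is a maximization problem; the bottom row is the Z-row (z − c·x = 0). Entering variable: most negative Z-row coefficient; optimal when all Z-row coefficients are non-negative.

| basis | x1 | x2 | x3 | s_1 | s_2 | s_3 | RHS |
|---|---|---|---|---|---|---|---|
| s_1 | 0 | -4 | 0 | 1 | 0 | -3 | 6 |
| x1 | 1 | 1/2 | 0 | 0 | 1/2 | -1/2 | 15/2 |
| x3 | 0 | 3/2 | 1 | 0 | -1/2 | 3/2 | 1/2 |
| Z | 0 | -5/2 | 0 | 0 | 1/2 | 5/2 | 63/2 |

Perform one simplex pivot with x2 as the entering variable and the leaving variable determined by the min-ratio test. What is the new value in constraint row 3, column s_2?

Ratio test on column x2 — row 1: entry -4 ≤ 0; row 2: (15/2)/(1/2) = 15; row 3: (1/2)/(3/2) = 1/3. Minimum is 1/3 at row 3 (x3 leaves); pivot element 3/2.
Divide row 3 by 3/2; eliminate column x2 from the other rows.
In the new row 3, the s_2 entry is the old entry divided by the pivot: (-1/2)/(3/2) = -1/3.

-1/3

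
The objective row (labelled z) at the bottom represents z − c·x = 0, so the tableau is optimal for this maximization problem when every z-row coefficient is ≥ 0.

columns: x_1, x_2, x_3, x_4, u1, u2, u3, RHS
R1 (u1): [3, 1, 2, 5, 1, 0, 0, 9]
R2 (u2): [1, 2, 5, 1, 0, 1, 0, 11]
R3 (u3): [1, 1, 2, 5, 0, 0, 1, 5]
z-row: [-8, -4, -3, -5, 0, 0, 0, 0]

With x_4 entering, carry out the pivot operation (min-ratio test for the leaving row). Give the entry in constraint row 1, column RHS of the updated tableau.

Ratio test on column x_4 — row 1: 9/5 = 9/5; row 2: 11/1 = 11; row 3: 5/5 = 1. Minimum is 1 at row 3 (u3 leaves); pivot element 5.
Divide row 3 by 5; eliminate column x_4 from the other rows.
Row 1 update in column RHS: 9 − 5·1 = 4.

4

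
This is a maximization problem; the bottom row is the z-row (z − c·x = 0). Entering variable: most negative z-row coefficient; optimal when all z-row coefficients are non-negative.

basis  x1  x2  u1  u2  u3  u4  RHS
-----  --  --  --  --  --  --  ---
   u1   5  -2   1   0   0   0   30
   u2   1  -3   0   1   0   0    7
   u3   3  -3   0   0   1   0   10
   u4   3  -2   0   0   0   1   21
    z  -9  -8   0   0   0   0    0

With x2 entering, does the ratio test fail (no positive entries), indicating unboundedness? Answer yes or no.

Every constraint-row entry in column x2 is ≤ 0, so increasing x2 is unbounded.

yes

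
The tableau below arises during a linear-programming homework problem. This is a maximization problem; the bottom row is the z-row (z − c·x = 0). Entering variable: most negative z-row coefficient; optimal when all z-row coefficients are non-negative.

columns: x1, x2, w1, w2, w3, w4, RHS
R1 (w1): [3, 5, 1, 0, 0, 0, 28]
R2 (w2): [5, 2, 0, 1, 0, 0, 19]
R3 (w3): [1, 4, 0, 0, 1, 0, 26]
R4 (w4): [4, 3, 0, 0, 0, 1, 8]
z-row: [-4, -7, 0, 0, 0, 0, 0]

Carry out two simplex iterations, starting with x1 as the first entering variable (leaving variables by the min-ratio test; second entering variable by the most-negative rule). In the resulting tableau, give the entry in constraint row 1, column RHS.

Ratio test on column x1 — row 1: 28/3 = 28/3; row 2: 19/5 = 19/5; row 3: 26/1 = 26; row 4: 8/4 = 2. Minimum is 2 at row 4 (w4 leaves); pivot element 4.
Divide row 4 by 4; eliminate column x1 from the other rows.
Second iteration: most negative z-row entry is -4 in column x2, so x2 enters.
Ratio test on column x2 — row 1: 22/(11/4) = 8; row 2: entry -7/4 ≤ 0; row 3: 24/(13/4) = 96/13; row 4: 2/(3/4) = 8/3. Minimum is 8/3 at row 4 (x1 leaves); pivot element 3/4.
Divide row 4 by 3/4; eliminate column x2 from the other rows.
After both pivots, the entry at constraint row 1, column RHS is 44/3.

44/3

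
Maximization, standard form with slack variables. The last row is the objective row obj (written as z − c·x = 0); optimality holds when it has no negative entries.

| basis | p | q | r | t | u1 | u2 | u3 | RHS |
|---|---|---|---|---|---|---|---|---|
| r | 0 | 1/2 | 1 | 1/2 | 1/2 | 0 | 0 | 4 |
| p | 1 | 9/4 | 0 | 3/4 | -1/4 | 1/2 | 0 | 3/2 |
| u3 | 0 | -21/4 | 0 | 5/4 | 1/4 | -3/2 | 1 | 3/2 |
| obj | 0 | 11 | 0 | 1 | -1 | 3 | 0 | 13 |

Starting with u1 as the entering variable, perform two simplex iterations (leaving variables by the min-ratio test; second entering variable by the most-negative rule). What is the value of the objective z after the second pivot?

219/11

Ratio test on column u1 — row 1: 4/(1/2) = 8; row 2: entry -1/4 ≤ 0; row 3: (3/2)/(1/4) = 6. Minimum is 6 at row 3 (u3 leaves); pivot element 1/4.
Pivot on row 3; the obj-row RHS becomes 13 − (-1)·6 = 19.
Next entering variable (most negative obj-row entry -10): q.
Ratio test on column q — row 1: 1/11 = 1/11; row 2: entry -3 ≤ 0; row 3: entry -21 ≤ 0. Minimum is 1/11 at row 1 (r leaves); pivot element 11.
After the second pivot the obj-row RHS is 19 − (-10)·(1/11) = 219/11.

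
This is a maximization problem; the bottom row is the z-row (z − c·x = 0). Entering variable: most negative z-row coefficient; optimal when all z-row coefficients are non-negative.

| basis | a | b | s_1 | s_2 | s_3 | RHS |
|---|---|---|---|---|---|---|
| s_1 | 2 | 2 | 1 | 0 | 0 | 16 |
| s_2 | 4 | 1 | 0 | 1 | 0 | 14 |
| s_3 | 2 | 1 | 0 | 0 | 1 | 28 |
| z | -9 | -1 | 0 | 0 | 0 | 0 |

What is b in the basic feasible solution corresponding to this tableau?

b is not in the basis, so in the current basic feasible solution b = 0.

0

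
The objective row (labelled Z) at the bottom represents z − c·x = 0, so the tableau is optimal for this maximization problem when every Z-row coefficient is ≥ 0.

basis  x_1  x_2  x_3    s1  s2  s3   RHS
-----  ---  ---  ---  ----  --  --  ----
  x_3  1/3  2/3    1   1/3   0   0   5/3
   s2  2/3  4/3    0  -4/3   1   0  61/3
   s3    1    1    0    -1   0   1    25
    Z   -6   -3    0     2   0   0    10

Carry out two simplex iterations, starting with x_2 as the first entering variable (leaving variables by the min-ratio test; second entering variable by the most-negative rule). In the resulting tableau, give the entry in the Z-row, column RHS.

Ratio test on column x_2 — row 1: (5/3)/(2/3) = 5/2; row 2: (61/3)/(4/3) = 61/4; row 3: 25/1 = 25. Minimum is 5/2 at row 1 (x_3 leaves); pivot element 2/3.
Divide row 1 by 2/3; eliminate column x_2 from the other rows.
Second iteration: most negative Z-row entry is -9/2 in column x_1, so x_1 enters.
Ratio test on column x_1 — row 1: (5/2)/(1/2) = 5; row 2: entry 0 ≤ 0; row 3: (45/2)/(1/2) = 45. Minimum is 5 at row 1 (x_2 leaves); pivot element 1/2.
Divide row 1 by 1/2; eliminate column x_1 from the other rows.
After both pivots, the entry at the Z-row, column RHS is 40.

40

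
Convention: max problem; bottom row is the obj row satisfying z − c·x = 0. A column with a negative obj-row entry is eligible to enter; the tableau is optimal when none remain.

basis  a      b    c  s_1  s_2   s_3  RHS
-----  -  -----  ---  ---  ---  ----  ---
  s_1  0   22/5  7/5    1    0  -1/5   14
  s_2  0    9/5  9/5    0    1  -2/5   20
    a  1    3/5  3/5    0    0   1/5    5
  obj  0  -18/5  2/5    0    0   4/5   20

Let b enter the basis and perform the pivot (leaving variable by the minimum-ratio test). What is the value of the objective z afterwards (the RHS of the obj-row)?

346/11

Ratio test on column b — row 1: 14/(22/5) = 35/11; row 2: 20/(9/5) = 100/9; row 3: 5/(3/5) = 25/3. Minimum is 35/11 at row 1 (s_1 leaves); pivot element 22/5.
Pivot on row 1; the obj-row RHS becomes 20 − (-18/5)·(35/11) = 346/11.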